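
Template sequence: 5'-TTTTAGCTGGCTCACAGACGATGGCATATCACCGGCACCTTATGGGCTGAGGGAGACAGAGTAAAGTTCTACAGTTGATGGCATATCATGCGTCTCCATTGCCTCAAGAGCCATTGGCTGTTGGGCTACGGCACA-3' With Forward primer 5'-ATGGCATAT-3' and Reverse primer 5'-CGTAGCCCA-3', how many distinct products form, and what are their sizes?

Two products: 110 bp, 53 bp

The forward primer ATGGCATAT matches the top strand at positions 21–29, 78–86.
The reverse primer's reverse complement is TGGGCTACG, matching at positions 122–130.
Each forward site pairs with the reverse site to give a product ending at position 130: sizes 110, 53 bp.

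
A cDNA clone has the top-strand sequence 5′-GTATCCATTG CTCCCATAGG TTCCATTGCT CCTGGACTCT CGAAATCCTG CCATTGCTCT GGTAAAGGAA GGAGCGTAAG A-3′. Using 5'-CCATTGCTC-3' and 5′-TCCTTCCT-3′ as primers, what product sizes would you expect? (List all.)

69 bp, 51 bp, 23 bp

The forward primer CCATTGCTC matches the top strand at positions 5–13, 23–31, 51–59.
The reverse primer's reverse complement is AGGAAGGA, matching at positions 66–73.
Each forward site pairs with the reverse site to give a product ending at position 73: sizes 69, 51, 23 bp.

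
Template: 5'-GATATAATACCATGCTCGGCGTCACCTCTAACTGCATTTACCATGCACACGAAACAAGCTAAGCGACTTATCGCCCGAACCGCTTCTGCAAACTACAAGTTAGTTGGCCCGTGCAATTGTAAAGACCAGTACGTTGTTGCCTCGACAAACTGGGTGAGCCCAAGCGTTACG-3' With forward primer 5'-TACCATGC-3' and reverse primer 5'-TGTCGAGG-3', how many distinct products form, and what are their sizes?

Two products: 140 bp, 109 bp

The forward primer TACCATGC matches the top strand at positions 8–15, 39–46.
The reverse primer's reverse complement is CCTCGACA, matching at positions 140–147.
Each forward site pairs with the reverse site to give a product ending at position 147: sizes 140, 109 bp.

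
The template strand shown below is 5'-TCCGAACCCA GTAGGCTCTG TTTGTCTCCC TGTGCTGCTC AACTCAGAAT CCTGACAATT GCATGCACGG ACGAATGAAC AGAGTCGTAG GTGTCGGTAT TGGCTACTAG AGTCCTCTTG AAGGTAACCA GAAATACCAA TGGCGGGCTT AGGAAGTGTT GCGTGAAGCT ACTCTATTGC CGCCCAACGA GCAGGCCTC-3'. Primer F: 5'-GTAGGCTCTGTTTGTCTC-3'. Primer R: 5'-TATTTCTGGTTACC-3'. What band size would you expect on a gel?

The forward primer matches the template at positions 11–28.
Reverse complement of the reverse primer: GGTAACCAGAAATA. This occurs on the top strand at positions 123–136.
The product runs from position 11 to position 136, so its length is 136 − 11 + 1 = 126 bp.

126 bp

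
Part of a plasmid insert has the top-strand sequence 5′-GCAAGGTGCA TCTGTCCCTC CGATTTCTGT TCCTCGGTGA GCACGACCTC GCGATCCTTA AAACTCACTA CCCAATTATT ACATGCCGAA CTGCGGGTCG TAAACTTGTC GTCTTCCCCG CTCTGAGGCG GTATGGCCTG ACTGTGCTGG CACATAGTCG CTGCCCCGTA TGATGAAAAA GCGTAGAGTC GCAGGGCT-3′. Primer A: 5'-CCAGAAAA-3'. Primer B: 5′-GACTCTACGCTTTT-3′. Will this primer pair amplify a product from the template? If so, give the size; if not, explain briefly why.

Primer A (CCAGAAAA) does not match the top strand, and its reverse complement TTTTCTGG does not match either.
With no annealing site for primer A, no amplification occurs.

No product — primer A has no binding site in the template.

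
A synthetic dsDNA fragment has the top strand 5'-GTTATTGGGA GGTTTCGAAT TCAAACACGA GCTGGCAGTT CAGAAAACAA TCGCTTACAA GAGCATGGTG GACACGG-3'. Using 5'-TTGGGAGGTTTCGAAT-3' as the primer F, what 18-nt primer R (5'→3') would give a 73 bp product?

5'-CCGTGTCCACCATGCTCT-3'

The forward primer binds at positions 5–20, so a 73 bp product ends at position 5 + 73 − 1 = 77.
The reverse primer anneals to the top strand over positions 60–77, i.e. to AGAGCATGGTGGACACGG.
Its sequence written 5'→3' is the reverse complement: CCGTGTCCACCATGCTCT.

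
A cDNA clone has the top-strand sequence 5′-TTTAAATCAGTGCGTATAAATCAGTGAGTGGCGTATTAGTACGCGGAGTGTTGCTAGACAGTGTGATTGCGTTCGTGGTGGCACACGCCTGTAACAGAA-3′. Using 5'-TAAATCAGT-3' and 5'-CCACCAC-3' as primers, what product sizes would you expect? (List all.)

79 bp, 65 bp

The forward primer TAAATCAGT matches the top strand at positions 3–11, 17–25.
The reverse primer's reverse complement is GTGGTGG, matching at positions 75–81.
Each forward site pairs with the reverse site to give a product ending at position 81: sizes 79, 65 bp.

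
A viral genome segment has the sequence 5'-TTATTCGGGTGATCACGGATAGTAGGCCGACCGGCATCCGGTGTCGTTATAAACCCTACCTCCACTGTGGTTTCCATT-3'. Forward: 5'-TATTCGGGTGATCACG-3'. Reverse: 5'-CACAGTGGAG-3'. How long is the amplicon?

Scanning the template, TATTCGGGTGATCACG occurs at positions 2–17; this primer anneals to the bottom strand there with its 3' end pointing downstream.
Reverse complement of the reverse primer: CTCCACTGTG. This occurs on the top strand at positions 60–69.
Product length = (reverse-primer end) − (forward-primer start) + 1 = 69 − 2 + 1 = 68 bp.

68 bp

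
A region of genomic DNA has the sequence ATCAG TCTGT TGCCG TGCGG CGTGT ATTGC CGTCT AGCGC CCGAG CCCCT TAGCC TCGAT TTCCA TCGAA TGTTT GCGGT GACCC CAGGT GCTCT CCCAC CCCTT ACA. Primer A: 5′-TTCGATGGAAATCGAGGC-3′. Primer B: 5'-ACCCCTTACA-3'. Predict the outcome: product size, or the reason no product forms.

Primer A (TTCGATGGAAATCGAGGC) has reverse complement GCCTCGATTTCCATCGAA, which matches the top strand at positions 53–70; primer A anneals to the top strand there with its 3' end pointing upstream toward position 53.
Primer B (ACCCCTTACA) matches the top strand directly at positions 99–108; it anneals to the bottom strand with its 3' end pointing downstream toward position 108.
The 3' ends diverge (primer A extends toward position 1, primer B toward position 108), so the primers never converge on a shared product.

No product — the primers' 3' ends point away from each other.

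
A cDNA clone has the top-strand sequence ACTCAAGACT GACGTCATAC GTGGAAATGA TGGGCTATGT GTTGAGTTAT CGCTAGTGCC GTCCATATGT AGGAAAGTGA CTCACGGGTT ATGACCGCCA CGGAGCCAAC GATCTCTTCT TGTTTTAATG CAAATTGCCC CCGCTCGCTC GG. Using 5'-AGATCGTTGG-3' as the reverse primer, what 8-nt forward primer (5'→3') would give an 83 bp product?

The reverse primer's reverse complement CCAACGATCT matches the template at positions 106–115, so the product ends at position 115.
An 83 bp product then starts at position 115 − 83 + 1 = 33.
The forward primer is identical to the top strand there: GGCTATGT.

5'-GGCTATGT-3'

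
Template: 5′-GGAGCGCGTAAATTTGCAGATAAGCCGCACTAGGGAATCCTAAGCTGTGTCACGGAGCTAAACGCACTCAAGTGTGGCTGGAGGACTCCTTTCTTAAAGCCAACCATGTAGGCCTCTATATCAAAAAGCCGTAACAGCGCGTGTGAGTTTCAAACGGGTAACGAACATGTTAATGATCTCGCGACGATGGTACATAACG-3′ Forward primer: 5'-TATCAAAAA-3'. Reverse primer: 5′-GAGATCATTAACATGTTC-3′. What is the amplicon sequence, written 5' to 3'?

Forward primer TATCAAAAA is found on the top strand at positions 119–127.
Taking the reverse complement of GAGATCATTAACATGTTC gives GAACATGTTAATGATCTC, found at positions 163–180 on the template; the primer anneals here to the top strand with its 3' end pointing upstream.
The product is the template from position 119 through 180 (62 bp).

5'-TATCAAAAAGCCGTAACAGCGCGTGTGAGTTTCAAACGGGTAACGAACATGTTAATGATCTC-3'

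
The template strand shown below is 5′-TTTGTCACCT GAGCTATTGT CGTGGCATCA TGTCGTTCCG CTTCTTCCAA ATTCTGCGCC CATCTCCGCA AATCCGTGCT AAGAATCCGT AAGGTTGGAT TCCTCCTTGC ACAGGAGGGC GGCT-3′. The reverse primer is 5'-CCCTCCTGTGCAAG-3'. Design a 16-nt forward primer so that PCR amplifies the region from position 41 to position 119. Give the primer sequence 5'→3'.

The reverse primer's reverse complement CTTGCACAGGAGGG matches the template at positions 106–119; the product starts at position 41.
The forward primer is identical to the top strand over positions 41–56: CTTCTTCCAAATTCTG.

5'-CTTCTTCCAAATTCTG-3'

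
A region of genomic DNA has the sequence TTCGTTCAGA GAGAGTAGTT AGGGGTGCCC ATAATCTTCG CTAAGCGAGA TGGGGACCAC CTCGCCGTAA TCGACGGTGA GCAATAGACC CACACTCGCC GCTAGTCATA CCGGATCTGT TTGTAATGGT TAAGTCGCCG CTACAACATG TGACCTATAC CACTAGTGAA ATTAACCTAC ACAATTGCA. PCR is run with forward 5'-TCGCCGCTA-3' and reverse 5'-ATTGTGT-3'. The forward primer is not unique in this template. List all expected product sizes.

The forward primer TCGCCGCTA matches the top strand at positions 96–104, 135–143.
The reverse primer's reverse complement is ACACAAT, matching at positions 179–185.
Each forward site pairs with the reverse site to give a product ending at position 185: sizes 90, 51 bp.

90 bp, 51 bp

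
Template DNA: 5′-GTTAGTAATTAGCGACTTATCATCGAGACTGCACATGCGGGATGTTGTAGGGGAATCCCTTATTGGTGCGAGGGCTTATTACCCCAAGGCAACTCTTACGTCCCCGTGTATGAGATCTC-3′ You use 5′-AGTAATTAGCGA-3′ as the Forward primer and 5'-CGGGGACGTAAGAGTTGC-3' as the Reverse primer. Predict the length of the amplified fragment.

Forward primer AGTAATTAGCGA is found on the top strand at positions 4–15.
The reverse primer's reverse complement is GCAACTCTTACGTCCCCG, which matches the template at positions 89–106.
Product length = (reverse-primer end) − (forward-primer start) + 1 = 106 − 4 + 1 = 103 bp.

103 bp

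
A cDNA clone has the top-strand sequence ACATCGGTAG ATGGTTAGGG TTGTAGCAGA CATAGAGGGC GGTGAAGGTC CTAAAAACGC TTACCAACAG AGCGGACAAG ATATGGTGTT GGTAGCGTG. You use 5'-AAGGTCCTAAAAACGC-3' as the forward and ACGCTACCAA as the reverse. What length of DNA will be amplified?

Forward primer AAGGTCCTAAAAACGC is found on the top strand at positions 45–60.
The reverse primer's reverse complement is TTGGTAGCGT, which matches the template at positions 89–98.
Product length = (reverse-primer end) − (forward-primer start) + 1 = 98 − 45 + 1 = 54 bp.

54 bp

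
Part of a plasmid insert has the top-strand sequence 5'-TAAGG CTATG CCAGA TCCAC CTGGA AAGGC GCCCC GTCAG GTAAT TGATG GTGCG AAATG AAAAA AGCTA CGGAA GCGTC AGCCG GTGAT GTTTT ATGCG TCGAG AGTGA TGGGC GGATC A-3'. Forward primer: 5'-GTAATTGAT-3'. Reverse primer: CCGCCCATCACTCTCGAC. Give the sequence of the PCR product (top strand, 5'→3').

Forward primer GTAATTGAT is found on the top strand at positions 41–49.
Taking the reverse complement of CCGCCCATCACTCTCGAC gives GTCGAGAGTGATGGGCGG, found at positions 100–117 on the template; the primer anneals here to the top strand with its 3' end pointing upstream.
The product is the template from position 41 through 117 (77 bp).

5'-GTAATTGATGGTGCGAAATGAAAAAAGCTACGGAAGCGTCAGCCGGTGATGTTTTATGCGTCGAGAGTGATGGGCGG-3'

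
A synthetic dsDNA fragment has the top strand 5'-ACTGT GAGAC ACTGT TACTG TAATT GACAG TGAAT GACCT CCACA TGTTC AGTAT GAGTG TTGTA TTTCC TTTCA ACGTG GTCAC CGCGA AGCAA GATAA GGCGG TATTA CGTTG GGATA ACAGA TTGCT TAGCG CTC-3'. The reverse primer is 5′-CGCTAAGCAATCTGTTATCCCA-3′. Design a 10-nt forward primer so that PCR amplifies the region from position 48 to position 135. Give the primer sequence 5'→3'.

5'-TTCAGTATGA-3'

The reverse primer's reverse complement TGGGATAACAGATTGCTTAGCG matches the template at positions 114–135; the product starts at position 48.
The forward primer is identical to the top strand over positions 48–57: TTCAGTATGA.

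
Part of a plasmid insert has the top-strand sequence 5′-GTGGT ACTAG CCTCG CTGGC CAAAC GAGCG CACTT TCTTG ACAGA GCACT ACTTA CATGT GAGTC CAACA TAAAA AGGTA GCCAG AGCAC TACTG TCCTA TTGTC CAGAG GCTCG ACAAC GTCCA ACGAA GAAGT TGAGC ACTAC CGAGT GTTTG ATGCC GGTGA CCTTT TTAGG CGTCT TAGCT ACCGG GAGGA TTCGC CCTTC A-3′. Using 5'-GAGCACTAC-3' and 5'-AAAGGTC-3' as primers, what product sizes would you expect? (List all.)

127 bp, 86 bp, 34 bp

The forward primer GAGCACTAC matches the top strand at positions 44–52, 85–93, 137–145.
The reverse primer's reverse complement is GACCTTT, matching at positions 164–170.
Each forward site pairs with the reverse site to give a product ending at position 170: sizes 127, 86, 34 bp.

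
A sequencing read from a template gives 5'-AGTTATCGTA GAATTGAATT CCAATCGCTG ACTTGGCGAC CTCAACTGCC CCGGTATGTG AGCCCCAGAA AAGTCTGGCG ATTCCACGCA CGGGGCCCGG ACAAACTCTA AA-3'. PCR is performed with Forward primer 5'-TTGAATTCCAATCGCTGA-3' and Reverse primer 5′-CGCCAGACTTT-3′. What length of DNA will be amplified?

67 bp

Forward primer TTGAATTCCAATCGCTGA is found on the top strand at positions 14–31.
The reverse primer's reverse complement is AAAGTCTGGCG, which matches the template at positions 70–80.
Product length = (reverse-primer end) − (forward-primer start) + 1 = 80 − 14 + 1 = 67 bp.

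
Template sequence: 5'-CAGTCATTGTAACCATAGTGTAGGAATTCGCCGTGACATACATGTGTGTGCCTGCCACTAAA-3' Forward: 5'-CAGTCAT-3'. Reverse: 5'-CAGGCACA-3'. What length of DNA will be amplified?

54 bp

Forward primer CAGTCAT is found on the top strand at positions 1–7.
The reverse primer's reverse complement is TGTGCCTG, which matches the template at positions 47–54.
Amplicon spans positions 1–54: 54 bp.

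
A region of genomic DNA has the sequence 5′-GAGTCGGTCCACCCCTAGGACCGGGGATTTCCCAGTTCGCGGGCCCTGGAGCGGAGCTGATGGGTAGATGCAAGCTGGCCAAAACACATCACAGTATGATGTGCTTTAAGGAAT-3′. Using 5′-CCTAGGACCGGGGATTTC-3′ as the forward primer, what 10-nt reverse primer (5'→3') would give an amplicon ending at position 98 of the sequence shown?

The forward primer binds at positions 14–31; the product's 3' end on the top strand is position 98.
The reverse primer anneals to the top strand over positions 89–98, i.e. to TCACAGTATG.
Its sequence written 5'→3' is the reverse complement: CATACTGTGA.

5'-CATACTGTGA-3'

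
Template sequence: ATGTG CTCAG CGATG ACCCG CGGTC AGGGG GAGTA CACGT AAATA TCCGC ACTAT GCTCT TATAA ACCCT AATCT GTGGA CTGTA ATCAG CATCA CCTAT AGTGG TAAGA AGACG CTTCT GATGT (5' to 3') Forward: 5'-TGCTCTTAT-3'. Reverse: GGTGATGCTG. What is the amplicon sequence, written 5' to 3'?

5'-TGCTCTTATAAACCCTAATCTGTGGACTGTAATCAGCATCACC-3'

The forward primer matches the template at positions 55–63.
The reverse primer's reverse complement is CAGCATCACC, which matches the template at positions 88–97.
The product is the template from position 55 through 97 (43 bp).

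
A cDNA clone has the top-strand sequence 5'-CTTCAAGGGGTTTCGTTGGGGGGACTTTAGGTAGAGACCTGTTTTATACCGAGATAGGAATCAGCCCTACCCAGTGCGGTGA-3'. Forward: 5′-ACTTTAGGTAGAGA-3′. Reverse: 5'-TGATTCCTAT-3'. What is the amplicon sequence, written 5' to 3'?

5'-ACTTTAGGTAGAGACCTGTTTTATACCGAGATAGGAATCA-3'

The forward primer matches the template at positions 24–37.
Reverse complement of the reverse primer: ATAGGAATCA. This occurs on the top strand at positions 54–63.
The product is the template from position 24 through 63 (40 bp).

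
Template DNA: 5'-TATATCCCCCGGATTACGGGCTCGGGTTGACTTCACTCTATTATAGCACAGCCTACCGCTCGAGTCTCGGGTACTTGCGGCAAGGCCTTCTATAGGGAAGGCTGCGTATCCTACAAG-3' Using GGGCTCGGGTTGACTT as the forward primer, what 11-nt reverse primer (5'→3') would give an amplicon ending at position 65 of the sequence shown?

5'-ACTCGAGCGGT-3'

The forward primer binds at positions 18–33; the product's 3' end on the top strand is position 65.
The reverse primer anneals to the top strand over positions 55–65, i.e. to ACCGCTCGAGT.
Its sequence written 5'→3' is the reverse complement: ACTCGAGCGGT.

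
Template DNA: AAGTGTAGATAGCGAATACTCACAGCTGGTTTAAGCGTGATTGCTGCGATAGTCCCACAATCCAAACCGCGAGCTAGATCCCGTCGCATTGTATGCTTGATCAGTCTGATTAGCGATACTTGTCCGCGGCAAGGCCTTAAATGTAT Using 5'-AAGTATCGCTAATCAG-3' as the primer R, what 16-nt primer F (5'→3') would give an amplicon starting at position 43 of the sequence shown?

The reverse primer's reverse complement CTGATTAGCGATACTT matches the template at positions 106–121; the product starts at position 43.
The forward primer is identical to the top strand over positions 43–58: GCTGCGATAGTCCCAC.

5'-GCTGCGATAGTCCCAC-3'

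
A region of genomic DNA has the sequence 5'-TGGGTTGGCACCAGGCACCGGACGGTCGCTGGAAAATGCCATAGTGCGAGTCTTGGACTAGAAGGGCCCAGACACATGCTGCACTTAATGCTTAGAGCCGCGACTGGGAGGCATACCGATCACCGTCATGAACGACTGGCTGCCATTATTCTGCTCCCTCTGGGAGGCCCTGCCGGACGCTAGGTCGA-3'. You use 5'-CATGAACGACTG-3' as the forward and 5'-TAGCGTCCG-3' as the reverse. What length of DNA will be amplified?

Scanning the template, CATGAACGACTG occurs at positions 127–138; this primer anneals to the bottom strand there with its 3' end pointing downstream.
Reverse complement of the reverse primer: CGGACGCTA. This occurs on the top strand at positions 174–182.
Product length = (reverse-primer end) − (forward-primer start) + 1 = 182 − 127 + 1 = 56 bp.

56 bp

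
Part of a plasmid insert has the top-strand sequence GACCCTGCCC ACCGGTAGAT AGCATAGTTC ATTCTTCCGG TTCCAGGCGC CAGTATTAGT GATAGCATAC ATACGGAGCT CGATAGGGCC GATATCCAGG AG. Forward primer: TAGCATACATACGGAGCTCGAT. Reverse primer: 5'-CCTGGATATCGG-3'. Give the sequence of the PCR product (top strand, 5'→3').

Scanning the template, TAGCATACATACGGAGCTCGAT occurs at positions 63–84; this primer anneals to the bottom strand there with its 3' end pointing downstream.
The reverse primer's reverse complement is CCGATATCCAGG, which matches the template at positions 89–100.
The product is the template from position 63 through 100 (38 bp).

5'-TAGCATACATACGGAGCTCGATAGGGCCGATATCCAGG-3'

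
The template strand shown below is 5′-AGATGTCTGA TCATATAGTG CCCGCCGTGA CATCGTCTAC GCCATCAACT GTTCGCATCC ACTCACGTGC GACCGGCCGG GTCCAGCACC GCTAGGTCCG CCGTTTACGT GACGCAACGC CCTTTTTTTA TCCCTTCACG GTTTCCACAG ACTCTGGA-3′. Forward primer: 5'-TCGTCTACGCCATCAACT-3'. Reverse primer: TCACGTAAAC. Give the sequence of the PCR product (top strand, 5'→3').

Scanning the template, TCGTCTACGCCATCAACT occurs at positions 33–50; this primer anneals to the bottom strand there with its 3' end pointing downstream.
Taking the reverse complement of TCACGTAAAC gives GTTTACGTGA, found at positions 103–112 on the template; the primer anneals here to the top strand with its 3' end pointing upstream.
The product is the template from position 33 through 112 (80 bp).

5'-TCGTCTACGCCATCAACTGTTCGCATCCACTCACGTGCGACCGGCCGGGTCCAGCACCGCTAGGTCCGCCGTTTACGTGA-3'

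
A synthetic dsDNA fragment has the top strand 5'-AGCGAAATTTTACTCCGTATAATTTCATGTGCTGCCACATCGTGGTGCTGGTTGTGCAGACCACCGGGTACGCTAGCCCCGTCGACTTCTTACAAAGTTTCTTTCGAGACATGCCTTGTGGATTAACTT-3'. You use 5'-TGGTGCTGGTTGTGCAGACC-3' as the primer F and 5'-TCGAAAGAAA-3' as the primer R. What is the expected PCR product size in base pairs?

65 bp

Forward primer TGGTGCTGGTTGTGCAGACC is found on the top strand at positions 43–62.
The reverse primer's reverse complement is TTTCTTTCGA, which matches the template at positions 98–107.
The product runs from position 43 to position 107, so its length is 107 − 43 + 1 = 65 bp.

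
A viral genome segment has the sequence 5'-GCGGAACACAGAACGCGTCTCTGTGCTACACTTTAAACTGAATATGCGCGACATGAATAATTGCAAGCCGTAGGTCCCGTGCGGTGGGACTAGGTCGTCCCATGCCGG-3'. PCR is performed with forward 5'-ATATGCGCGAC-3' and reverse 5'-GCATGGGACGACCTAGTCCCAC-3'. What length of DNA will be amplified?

Forward primer ATATGCGCGAC is found on the top strand at positions 42–52.
The reverse primer's reverse complement is GTGGGACTAGGTCGTCCCATGC, which matches the template at positions 84–105.
The product runs from position 42 to position 105, so its length is 105 − 42 + 1 = 64 bp.

64 bp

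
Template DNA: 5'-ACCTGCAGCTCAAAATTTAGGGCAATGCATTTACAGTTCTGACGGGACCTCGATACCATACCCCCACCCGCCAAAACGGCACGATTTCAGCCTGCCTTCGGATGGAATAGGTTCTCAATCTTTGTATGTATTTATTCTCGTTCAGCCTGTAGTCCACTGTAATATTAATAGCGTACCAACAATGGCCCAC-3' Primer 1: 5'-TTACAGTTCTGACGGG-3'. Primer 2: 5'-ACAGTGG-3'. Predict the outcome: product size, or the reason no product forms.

Yes — a 130 bp product.

Primer 1 (TTACAGTTCTGACGGG) matches the top strand at positions 31–46; it acts as a forward primer.
Primer 2's reverse complement is CCACTGT, matching the top strand at positions 154–160; it acts as a reverse primer.
The 3' ends face each other across positions 31–160, giving a 130 bp product.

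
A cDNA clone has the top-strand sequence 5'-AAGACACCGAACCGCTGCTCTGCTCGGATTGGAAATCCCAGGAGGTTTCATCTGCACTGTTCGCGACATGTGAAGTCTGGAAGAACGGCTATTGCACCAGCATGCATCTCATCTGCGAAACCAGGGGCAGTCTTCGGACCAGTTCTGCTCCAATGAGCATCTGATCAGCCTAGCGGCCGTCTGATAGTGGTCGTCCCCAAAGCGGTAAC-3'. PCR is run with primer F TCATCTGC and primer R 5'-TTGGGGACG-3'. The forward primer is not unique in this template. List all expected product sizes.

153 bp, 92 bp

The forward primer TCATCTGC matches the top strand at positions 48–55, 109–116.
The reverse primer's reverse complement is CGTCCCCAA, matching at positions 192–200.
Each forward site pairs with the reverse site to give a product ending at position 200: sizes 153, 92 bp.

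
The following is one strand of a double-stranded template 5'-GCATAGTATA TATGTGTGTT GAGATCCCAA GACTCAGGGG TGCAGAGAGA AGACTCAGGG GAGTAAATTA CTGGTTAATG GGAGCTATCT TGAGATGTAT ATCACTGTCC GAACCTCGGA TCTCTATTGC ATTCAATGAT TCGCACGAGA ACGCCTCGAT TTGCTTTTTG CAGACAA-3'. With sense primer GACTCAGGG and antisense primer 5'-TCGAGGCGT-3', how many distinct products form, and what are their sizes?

The forward primer GACTCAGGG matches the top strand at positions 31–39, 52–60.
The reverse primer's reverse complement is ACGCCTCGA, matching at positions 151–159.
Each forward site pairs with the reverse site to give a product ending at position 159: sizes 129, 108 bp.

Two products: 129 bp, 108 bp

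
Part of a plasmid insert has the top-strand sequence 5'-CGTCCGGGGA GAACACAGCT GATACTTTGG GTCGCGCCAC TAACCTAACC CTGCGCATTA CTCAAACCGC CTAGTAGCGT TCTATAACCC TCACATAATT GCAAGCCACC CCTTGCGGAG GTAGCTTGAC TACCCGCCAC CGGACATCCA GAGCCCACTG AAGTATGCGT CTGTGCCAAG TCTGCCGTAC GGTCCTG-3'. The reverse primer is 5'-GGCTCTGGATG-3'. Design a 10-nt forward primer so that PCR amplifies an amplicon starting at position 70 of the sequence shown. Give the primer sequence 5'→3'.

5'-CCTAGTAGCG-3'

The reverse primer's reverse complement CATCCAGAGCC matches the template at positions 145–155; the product starts at position 70.
The forward primer is identical to the top strand over positions 70–79: CCTAGTAGCG.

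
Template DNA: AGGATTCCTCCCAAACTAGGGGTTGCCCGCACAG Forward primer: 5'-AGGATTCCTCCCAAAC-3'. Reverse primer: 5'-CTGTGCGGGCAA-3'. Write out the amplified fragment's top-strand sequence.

Forward primer AGGATTCCTCCCAAAC is found on the top strand at positions 1–16.
Reverse complement of the reverse primer: TTGCCCGCACAG. This occurs on the top strand at positions 23–34.
The product is the template from position 1 through 34 (34 bp).

5'-AGGATTCCTCCCAAACTAGGGGTTGCCCGCACAG-3'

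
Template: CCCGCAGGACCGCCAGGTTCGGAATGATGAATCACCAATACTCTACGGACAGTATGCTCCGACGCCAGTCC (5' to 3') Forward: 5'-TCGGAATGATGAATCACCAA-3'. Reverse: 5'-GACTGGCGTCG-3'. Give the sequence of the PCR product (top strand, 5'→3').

5'-TCGGAATGATGAATCACCAATACTCTACGGACAGTATGCTCCGACGCCAGTC-3'

Forward primer TCGGAATGATGAATCACCAA is found on the top strand at positions 19–38.
The reverse primer's reverse complement is CGACGCCAGTC, which matches the template at positions 60–70.
The product is the template from position 19 through 70 (52 bp).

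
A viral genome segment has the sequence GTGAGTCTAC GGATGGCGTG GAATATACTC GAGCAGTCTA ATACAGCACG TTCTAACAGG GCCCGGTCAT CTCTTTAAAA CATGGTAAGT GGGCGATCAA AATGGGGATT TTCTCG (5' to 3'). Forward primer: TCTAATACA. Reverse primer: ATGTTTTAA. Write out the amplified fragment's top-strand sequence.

The forward primer matches the template at positions 37–45.
The reverse primer's reverse complement is TTAAAACAT, which matches the template at positions 75–83.
The product is the template from position 37 through 83 (47 bp).

5'-TCTAATACAGCACGTTCTAACAGGGCCCGGTCATCTCTTTAAAACAT-3'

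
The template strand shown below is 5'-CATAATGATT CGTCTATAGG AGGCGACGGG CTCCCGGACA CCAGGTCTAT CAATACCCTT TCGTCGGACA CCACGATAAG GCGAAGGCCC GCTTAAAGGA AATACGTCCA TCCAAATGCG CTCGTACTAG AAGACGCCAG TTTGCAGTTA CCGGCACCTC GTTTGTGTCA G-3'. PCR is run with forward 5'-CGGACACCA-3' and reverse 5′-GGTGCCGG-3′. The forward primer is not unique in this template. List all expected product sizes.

The forward primer CGGACACCA matches the top strand at positions 35–43, 65–73.
The reverse primer's reverse complement is CCGGCACC, matching at positions 151–158.
Each forward site pairs with the reverse site to give a product ending at position 158: sizes 124, 94 bp.

124 bp, 94 bp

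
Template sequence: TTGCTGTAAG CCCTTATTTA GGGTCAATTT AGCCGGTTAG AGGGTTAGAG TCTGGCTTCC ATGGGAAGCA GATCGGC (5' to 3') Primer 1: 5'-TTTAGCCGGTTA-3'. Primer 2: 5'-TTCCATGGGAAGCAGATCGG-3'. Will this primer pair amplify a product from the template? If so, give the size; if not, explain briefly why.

No product — both primers anneal to the same strand and extend in the same direction.

Primer 1 (TTTAGCCGGTTA) matches the top strand at positions 28–39 (3' end points downstream).
Primer 2 (TTCCATGGGAAGCAGATCGG) also matches the top strand directly, at positions 57–76 — its reverse complement CCGATCTGCTTCCCATGGAA is not present.
Both primers anneal to the bottom strand with 3' ends pointing the same way, so neither can prime synthesis back toward the other.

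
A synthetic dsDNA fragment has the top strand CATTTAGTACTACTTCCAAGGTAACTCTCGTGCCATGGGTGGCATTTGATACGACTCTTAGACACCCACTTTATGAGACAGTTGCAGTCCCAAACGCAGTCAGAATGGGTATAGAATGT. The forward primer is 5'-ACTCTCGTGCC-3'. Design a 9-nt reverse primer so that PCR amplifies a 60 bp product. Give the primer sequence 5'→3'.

The forward primer binds at positions 24–34, so a 60 bp product ends at position 24 + 60 − 1 = 83.
The reverse primer anneals to the top strand over positions 75–83, i.e. to GAGACAGTT.
Its sequence written 5'→3' is the reverse complement: AACTGTCTC.

5'-AACTGTCTC-3'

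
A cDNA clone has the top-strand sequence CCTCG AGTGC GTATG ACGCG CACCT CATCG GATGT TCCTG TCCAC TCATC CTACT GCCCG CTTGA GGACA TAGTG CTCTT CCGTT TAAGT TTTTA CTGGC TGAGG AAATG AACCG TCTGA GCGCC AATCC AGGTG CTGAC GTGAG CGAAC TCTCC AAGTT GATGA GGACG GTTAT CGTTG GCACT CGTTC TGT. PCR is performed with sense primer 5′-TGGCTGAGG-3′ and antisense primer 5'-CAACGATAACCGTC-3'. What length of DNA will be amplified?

Scanning the template, TGGCTGAGG occurs at positions 97–105; this primer anneals to the bottom strand there with its 3' end pointing downstream.
Taking the reverse complement of CAACGATAACCGTC gives GACGGTTATCGTTG, found at positions 167–180 on the template; the primer anneals here to the top strand with its 3' end pointing upstream.
Amplicon spans positions 97–180: 84 bp.

84 bp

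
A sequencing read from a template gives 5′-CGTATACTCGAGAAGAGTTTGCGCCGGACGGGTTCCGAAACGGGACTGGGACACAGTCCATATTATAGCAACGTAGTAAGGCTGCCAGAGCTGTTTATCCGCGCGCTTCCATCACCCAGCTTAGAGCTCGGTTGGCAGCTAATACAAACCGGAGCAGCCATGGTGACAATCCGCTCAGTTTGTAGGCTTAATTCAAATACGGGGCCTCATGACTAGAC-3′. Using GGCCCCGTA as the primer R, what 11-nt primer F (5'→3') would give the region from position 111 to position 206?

The reverse primer's reverse complement TACGGGGCC matches the template at positions 198–206; the product starts at position 111.
The forward primer is identical to the top strand over positions 111–121: ATCACCCAGCT.

5'-ATCACCCAGCT-3'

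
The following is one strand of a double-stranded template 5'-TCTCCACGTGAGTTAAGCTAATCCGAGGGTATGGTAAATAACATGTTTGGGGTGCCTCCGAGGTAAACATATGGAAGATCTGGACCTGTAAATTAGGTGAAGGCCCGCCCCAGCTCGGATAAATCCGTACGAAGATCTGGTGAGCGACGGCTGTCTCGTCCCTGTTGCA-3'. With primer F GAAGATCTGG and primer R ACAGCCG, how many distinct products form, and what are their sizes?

The forward primer GAAGATCTGG matches the top strand at positions 74–83, 131–140.
The reverse primer's reverse complement is CGGCTGT, matching at positions 148–154.
Each forward site pairs with the reverse site to give a product ending at position 154: sizes 81, 24 bp.

Two products: 81 bp, 24 bp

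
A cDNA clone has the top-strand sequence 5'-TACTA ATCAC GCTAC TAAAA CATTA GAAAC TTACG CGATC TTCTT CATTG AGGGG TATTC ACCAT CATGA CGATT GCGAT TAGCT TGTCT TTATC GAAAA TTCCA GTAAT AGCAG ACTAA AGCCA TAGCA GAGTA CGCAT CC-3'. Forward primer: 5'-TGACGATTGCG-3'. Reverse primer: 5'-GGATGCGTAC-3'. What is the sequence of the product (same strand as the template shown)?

5'-TGACGATTGCGATTAGCTTGTCTTTATCGAAAATTCCAGTAATAGCAGACTAAAGCCATAGCAGAGTACGCATCC-3'

Forward primer TGACGATTGCG is found on the top strand at positions 68–78.
Reverse complement of the reverse primer: GTACGCATCC. This occurs on the top strand at positions 133–142.
The product is the template from position 68 through 142 (75 bp).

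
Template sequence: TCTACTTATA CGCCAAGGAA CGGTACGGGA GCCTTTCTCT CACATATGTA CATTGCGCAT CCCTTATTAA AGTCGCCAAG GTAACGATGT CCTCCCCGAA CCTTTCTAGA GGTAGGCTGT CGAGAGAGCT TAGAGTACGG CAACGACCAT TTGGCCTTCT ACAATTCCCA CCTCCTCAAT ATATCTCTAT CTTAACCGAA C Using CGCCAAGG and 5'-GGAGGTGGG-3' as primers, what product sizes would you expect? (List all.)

The forward primer CGCCAAGG matches the top strand at positions 11–18, 74–81.
The reverse primer's reverse complement is CCCACCTCC, matching at positions 167–175.
Each forward site pairs with the reverse site to give a product ending at position 175: sizes 165, 102 bp.

165 bp, 102 bp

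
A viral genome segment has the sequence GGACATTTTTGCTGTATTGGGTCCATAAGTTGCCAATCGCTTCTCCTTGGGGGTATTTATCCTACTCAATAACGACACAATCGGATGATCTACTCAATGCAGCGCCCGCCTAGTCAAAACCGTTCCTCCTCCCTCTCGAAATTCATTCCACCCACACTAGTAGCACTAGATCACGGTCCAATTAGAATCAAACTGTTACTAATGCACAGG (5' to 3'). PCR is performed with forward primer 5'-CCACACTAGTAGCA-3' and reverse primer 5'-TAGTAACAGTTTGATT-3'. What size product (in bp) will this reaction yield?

50 bp

The forward primer matches the template at positions 152–165.
Taking the reverse complement of TAGTAACAGTTTGATT gives AATCAAACTGTTACTA, found at positions 186–201 on the template; the primer anneals here to the top strand with its 3' end pointing upstream.
Product length = (reverse-primer end) − (forward-primer start) + 1 = 201 − 152 + 1 = 50 bp.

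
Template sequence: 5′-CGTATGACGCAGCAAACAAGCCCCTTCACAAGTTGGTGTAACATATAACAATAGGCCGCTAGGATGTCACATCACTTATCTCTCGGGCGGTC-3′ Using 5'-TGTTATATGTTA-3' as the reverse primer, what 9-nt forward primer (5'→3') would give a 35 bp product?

The reverse primer's reverse complement TAACATATAACA matches the template at positions 39–50, so the product ends at position 50.
A 35 bp product then starts at position 50 − 35 + 1 = 16.
The forward primer is identical to the top strand there: ACAAGCCCC.

5'-ACAAGCCCC-3'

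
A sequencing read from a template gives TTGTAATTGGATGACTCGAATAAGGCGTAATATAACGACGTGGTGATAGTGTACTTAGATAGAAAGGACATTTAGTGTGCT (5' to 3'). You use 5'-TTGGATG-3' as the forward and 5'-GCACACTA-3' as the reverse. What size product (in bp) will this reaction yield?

Scanning the template, TTGGATG occurs at positions 7–13; this primer anneals to the bottom strand there with its 3' end pointing downstream.
Reverse complement of the reverse primer: TAGTGTGC. This occurs on the top strand at positions 73–80.
Product length = (reverse-primer end) − (forward-primer start) + 1 = 80 − 7 + 1 = 74 bp.

74 bp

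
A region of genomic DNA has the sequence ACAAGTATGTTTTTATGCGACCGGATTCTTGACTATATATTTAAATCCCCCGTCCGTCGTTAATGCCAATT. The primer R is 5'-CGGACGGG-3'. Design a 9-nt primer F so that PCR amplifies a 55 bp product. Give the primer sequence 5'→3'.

The reverse primer's reverse complement CCCGTCCG matches the template at positions 49–56, so the product ends at position 56.
A 55 bp product then starts at position 56 − 55 + 1 = 2.
The forward primer is identical to the top strand there: CAAGTATGT.

5'-CAAGTATGT-3'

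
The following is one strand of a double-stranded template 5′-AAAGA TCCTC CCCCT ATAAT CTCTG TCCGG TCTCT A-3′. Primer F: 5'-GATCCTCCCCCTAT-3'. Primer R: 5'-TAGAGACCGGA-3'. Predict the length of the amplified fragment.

33 bp

Forward primer GATCCTCCCCCTAT is found on the top strand at positions 4–17.
Taking the reverse complement of TAGAGACCGGA gives TCCGGTCTCTA, found at positions 26–36 on the template; the primer anneals here to the top strand with its 3' end pointing upstream.
The product runs from position 4 to position 36, so its length is 36 − 4 + 1 = 33 bp.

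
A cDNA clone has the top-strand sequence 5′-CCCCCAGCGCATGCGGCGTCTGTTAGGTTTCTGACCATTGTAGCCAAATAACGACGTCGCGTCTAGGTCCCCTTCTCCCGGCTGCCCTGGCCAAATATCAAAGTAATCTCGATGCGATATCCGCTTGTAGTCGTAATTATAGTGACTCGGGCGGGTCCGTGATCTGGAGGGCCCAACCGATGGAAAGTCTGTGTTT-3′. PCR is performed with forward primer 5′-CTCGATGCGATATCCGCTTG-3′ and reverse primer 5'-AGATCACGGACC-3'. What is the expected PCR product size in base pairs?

Forward primer CTCGATGCGATATCCGCTTG is found on the top strand at positions 108–127.
Taking the reverse complement of AGATCACGGACC gives GGTCCGTGATCT, found at positions 154–165 on the template; the primer anneals here to the top strand with its 3' end pointing upstream.
Product length = (reverse-primer end) − (forward-primer start) + 1 = 165 − 108 + 1 = 58 bp.

58 bp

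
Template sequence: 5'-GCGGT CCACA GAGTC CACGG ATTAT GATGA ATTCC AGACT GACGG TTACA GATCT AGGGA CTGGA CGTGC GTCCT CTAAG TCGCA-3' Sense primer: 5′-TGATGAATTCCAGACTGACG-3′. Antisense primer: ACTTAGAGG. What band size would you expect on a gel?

57 bp

The forward primer matches the template at positions 25–44.
The reverse primer's reverse complement is CCTCTAAGT, which matches the template at positions 73–81.
Amplicon spans positions 25–81: 57 bp.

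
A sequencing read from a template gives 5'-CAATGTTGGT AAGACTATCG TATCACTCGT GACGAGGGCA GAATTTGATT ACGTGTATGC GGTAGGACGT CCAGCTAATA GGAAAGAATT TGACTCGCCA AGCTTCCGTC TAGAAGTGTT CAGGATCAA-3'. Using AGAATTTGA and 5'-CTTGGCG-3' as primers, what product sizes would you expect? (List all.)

The forward primer AGAATTTGA matches the top strand at positions 40–48, 85–93.
The reverse primer's reverse complement is CGCCAAG, matching at positions 96–102.
Each forward site pairs with the reverse site to give a product ending at position 102: sizes 63, 18 bp.

63 bp, 18 bp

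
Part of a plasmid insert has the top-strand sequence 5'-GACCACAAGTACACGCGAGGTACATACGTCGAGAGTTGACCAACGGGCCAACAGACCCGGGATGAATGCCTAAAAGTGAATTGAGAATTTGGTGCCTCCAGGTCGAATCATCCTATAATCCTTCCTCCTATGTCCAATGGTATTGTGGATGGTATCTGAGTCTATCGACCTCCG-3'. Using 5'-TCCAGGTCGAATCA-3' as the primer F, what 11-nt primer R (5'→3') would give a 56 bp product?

The forward primer binds at positions 97–110, so a 56 bp product ends at position 97 + 56 − 1 = 152.
The reverse primer anneals to the top strand over positions 142–152, i.e. to ATTGTGGATGG.
Its sequence written 5'→3' is the reverse complement: CCATCCACAAT.

5'-CCATCCACAAT-3'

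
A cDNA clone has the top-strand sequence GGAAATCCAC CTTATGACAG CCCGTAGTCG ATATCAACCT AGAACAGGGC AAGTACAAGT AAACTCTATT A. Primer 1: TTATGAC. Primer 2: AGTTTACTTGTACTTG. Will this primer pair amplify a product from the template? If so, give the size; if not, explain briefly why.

Primer 1 (TTATGAC) matches the top strand at positions 12–18; it acts as a forward primer.
Primer 2's reverse complement is CAAGTACAAGTAAACT, matching the top strand at positions 50–65; it acts as a reverse primer.
The 3' ends face each other across positions 12–65, giving a 54 bp product.

Yes — a 54 bp product.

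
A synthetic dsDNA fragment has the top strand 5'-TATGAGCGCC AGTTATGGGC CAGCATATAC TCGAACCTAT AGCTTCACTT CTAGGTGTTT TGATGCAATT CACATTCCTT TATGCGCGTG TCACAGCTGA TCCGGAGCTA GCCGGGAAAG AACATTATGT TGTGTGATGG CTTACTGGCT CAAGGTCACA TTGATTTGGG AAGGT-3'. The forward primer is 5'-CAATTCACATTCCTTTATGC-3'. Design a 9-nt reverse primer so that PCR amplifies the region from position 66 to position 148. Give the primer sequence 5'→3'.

5'-CCAGTAAGC-3'

The product's 3' end on the top strand is position 148.
The reverse primer anneals to the top strand over positions 140–148, i.e. to GCTTACTGG.
Its sequence written 5'→3' is the reverse complement: CCAGTAAGC.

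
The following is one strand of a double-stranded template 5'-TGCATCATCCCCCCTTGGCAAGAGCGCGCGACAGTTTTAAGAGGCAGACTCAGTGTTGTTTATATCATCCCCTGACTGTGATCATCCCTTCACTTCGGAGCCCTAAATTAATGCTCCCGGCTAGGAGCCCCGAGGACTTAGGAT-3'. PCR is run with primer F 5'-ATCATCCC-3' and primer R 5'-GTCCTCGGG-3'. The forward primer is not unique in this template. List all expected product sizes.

The forward primer ATCATCCC matches the top strand at positions 4–11, 64–71, 81–88.
The reverse primer's reverse complement is CCCGAGGAC, matching at positions 129–137.
Each forward site pairs with the reverse site to give a product ending at position 137: sizes 134, 74, 57 bp.

134 bp, 74 bp, 57 bp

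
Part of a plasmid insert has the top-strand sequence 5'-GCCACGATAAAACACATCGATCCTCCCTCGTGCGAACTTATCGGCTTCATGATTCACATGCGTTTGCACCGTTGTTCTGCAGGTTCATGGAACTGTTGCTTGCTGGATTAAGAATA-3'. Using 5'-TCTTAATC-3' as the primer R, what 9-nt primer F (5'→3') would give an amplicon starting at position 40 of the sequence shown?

5'-ATCGGCTTC-3'

The reverse primer's reverse complement GATTAAGA matches the template at positions 106–113; the product starts at position 40.
The forward primer is identical to the top strand over positions 40–48: ATCGGCTTC.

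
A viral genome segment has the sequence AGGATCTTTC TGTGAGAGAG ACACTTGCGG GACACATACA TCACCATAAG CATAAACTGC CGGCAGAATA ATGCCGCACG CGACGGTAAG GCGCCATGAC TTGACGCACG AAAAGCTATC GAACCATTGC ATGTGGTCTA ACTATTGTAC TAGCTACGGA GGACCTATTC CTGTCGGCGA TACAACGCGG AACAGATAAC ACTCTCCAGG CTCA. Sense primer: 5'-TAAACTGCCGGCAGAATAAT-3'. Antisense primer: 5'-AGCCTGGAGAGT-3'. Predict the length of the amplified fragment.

160 bp

Forward primer TAAACTGCCGGCAGAATAAT is found on the top strand at positions 53–72.
Reverse complement of the reverse primer: ACTCTCCAGGCT. This occurs on the top strand at positions 201–212.
Product length = (reverse-primer end) − (forward-primer start) + 1 = 212 − 53 + 1 = 160 bp.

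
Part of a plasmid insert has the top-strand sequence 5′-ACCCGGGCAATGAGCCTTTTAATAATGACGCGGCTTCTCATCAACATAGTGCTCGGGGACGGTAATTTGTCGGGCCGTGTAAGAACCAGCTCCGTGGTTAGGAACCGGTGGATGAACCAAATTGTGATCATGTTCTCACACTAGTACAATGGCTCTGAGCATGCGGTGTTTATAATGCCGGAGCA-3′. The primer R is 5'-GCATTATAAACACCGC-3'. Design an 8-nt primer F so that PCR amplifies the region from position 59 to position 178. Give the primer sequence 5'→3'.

The reverse primer's reverse complement GCGGTGTTTATAATGC matches the template at positions 163–178; the product starts at position 59.
The forward primer is identical to the top strand over positions 59–66: ACGGTAAT.

5'-ACGGTAAT-3'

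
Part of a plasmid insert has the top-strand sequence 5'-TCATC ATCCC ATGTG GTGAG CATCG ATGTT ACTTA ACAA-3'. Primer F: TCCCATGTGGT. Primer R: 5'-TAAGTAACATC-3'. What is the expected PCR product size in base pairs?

29 bp

Scanning the template, TCCCATGTGGT occurs at positions 7–17; this primer anneals to the bottom strand there with its 3' end pointing downstream.
Taking the reverse complement of TAAGTAACATC gives GATGTTACTTA, found at positions 25–35 on the template; the primer anneals here to the top strand with its 3' end pointing upstream.
Amplicon spans positions 7–35: 29 bp.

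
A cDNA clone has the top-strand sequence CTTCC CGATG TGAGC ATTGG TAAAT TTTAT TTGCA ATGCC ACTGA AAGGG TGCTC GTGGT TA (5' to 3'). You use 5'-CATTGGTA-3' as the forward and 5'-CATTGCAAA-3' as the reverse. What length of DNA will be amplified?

The forward primer matches the template at positions 15–22.
Reverse complement of the reverse primer: TTTGCAATG. This occurs on the top strand at positions 30–38.
Amplicon spans positions 15–38: 24 bp.

24 bp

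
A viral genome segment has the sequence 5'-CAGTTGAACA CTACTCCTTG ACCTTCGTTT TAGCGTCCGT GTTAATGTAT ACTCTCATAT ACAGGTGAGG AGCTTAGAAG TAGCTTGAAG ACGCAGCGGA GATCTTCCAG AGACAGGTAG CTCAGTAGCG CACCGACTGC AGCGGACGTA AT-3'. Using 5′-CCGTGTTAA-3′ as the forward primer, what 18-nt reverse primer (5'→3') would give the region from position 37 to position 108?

The product's 3' end on the top strand is position 108.
The reverse primer anneals to the top strand over positions 91–108, i.e. to ACGCAGCGGAGATCTTCC.
Its sequence written 5'→3' is the reverse complement: GGAAGATCTCCGCTGCGT.

5'-GGAAGATCTCCGCTGCGT-3'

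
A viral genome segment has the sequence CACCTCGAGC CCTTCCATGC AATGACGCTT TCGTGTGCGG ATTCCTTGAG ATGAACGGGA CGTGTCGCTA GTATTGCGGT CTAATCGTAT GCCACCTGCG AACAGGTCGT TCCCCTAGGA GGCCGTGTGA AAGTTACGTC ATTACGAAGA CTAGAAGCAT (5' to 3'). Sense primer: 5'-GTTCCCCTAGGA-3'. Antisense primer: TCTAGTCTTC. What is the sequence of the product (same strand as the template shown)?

Forward primer GTTCCCCTAGGA is found on the top strand at positions 109–120.
Reverse complement of the reverse primer: GAAGACTAGA. This occurs on the top strand at positions 146–155.
The product is the template from position 109 through 155 (47 bp).

5'-GTTCCCCTAGGAGGCCGTGTGAAAGTTACGTCATTACGAAGACTAGA-3'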